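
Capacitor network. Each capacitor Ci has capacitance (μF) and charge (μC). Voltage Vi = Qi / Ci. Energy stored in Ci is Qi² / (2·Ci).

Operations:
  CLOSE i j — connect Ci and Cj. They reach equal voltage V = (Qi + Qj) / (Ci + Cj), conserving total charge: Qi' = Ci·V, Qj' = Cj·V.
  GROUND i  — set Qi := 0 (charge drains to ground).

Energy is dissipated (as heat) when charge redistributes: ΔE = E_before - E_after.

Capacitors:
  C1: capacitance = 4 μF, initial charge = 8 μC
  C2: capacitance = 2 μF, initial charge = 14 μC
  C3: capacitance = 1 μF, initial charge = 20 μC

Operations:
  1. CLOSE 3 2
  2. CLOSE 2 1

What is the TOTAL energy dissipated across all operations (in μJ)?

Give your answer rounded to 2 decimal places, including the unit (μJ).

Answer: 114.41 μJ

Derivation:
Initial: C1(4μF, Q=8μC, V=2.00V), C2(2μF, Q=14μC, V=7.00V), C3(1μF, Q=20μC, V=20.00V)
Op 1: CLOSE 3-2: Q_total=34.00, C_total=3.00, V=11.33; Q3=11.33, Q2=22.67; dissipated=56.333
Op 2: CLOSE 2-1: Q_total=30.67, C_total=6.00, V=5.11; Q2=10.22, Q1=20.44; dissipated=58.074
Total dissipated: 114.407 μJ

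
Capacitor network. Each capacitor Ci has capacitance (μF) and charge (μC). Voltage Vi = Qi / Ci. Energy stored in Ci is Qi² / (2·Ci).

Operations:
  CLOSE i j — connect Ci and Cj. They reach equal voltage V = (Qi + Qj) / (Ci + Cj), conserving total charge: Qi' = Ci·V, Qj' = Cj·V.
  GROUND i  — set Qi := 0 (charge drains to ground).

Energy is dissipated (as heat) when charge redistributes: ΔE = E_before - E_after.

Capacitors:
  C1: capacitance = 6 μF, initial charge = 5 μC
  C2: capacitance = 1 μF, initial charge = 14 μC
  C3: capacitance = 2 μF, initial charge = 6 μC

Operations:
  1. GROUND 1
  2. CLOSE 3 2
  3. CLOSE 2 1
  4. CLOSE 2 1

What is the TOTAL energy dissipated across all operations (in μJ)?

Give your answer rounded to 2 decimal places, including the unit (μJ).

Answer: 61.46 μJ

Derivation:
Initial: C1(6μF, Q=5μC, V=0.83V), C2(1μF, Q=14μC, V=14.00V), C3(2μF, Q=6μC, V=3.00V)
Op 1: GROUND 1: Q1=0; energy lost=2.083
Op 2: CLOSE 3-2: Q_total=20.00, C_total=3.00, V=6.67; Q3=13.33, Q2=6.67; dissipated=40.333
Op 3: CLOSE 2-1: Q_total=6.67, C_total=7.00, V=0.95; Q2=0.95, Q1=5.71; dissipated=19.048
Op 4: CLOSE 2-1: Q_total=6.67, C_total=7.00, V=0.95; Q2=0.95, Q1=5.71; dissipated=0.000
Total dissipated: 61.464 μJ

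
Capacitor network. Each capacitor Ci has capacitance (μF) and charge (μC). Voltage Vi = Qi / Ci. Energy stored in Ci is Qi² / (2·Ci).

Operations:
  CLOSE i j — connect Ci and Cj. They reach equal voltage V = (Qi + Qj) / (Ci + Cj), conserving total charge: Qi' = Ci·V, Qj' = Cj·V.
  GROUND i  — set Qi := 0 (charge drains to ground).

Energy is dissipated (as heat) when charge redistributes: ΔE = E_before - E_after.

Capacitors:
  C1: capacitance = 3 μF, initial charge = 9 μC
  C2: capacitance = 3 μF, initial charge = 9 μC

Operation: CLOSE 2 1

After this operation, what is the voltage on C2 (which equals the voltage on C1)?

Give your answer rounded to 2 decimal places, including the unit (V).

Initial: C1(3μF, Q=9μC, V=3.00V), C2(3μF, Q=9μC, V=3.00V)
Op 1: CLOSE 2-1: Q_total=18.00, C_total=6.00, V=3.00; Q2=9.00, Q1=9.00; dissipated=0.000

Answer: 3.00 V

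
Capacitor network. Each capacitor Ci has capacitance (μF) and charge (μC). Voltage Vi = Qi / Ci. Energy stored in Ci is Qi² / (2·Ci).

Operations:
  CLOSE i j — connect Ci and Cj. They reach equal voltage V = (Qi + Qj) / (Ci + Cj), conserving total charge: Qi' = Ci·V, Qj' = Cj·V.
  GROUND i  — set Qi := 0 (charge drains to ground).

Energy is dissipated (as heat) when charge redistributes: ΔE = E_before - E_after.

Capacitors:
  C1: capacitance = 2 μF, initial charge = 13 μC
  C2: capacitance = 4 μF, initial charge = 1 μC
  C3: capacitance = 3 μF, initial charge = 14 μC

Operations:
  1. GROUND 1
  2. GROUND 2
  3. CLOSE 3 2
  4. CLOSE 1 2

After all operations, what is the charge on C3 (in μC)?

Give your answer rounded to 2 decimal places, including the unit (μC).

Initial: C1(2μF, Q=13μC, V=6.50V), C2(4μF, Q=1μC, V=0.25V), C3(3μF, Q=14μC, V=4.67V)
Op 1: GROUND 1: Q1=0; energy lost=42.250
Op 2: GROUND 2: Q2=0; energy lost=0.125
Op 3: CLOSE 3-2: Q_total=14.00, C_total=7.00, V=2.00; Q3=6.00, Q2=8.00; dissipated=18.667
Op 4: CLOSE 1-2: Q_total=8.00, C_total=6.00, V=1.33; Q1=2.67, Q2=5.33; dissipated=2.667
Final charges: Q1=2.67, Q2=5.33, Q3=6.00

Answer: 6.00 μC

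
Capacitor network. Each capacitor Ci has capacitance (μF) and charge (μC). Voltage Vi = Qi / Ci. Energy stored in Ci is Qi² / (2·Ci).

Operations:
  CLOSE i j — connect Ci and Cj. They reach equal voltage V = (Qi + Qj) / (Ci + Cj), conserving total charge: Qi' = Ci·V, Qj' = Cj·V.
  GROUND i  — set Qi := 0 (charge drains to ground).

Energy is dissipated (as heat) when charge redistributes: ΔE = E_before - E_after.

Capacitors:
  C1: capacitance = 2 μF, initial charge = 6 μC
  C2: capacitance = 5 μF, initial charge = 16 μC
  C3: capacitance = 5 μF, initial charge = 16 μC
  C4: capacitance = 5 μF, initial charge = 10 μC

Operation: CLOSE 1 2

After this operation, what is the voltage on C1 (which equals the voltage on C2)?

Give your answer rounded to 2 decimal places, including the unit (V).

Initial: C1(2μF, Q=6μC, V=3.00V), C2(5μF, Q=16μC, V=3.20V), C3(5μF, Q=16μC, V=3.20V), C4(5μF, Q=10μC, V=2.00V)
Op 1: CLOSE 1-2: Q_total=22.00, C_total=7.00, V=3.14; Q1=6.29, Q2=15.71; dissipated=0.029

Answer: 3.14 V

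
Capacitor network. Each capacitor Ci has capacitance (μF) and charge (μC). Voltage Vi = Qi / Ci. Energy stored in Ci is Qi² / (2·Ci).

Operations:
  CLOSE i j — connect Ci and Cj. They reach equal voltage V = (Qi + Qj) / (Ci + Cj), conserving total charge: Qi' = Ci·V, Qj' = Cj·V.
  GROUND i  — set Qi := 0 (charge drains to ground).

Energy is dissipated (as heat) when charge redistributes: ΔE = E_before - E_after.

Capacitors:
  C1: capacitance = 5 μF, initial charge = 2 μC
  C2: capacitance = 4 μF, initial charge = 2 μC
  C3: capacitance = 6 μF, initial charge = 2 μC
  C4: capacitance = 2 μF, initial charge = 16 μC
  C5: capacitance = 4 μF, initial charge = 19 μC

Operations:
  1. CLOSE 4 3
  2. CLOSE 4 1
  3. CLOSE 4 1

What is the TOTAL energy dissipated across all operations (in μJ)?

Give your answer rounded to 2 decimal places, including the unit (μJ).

Answer: 46.53 μJ

Derivation:
Initial: C1(5μF, Q=2μC, V=0.40V), C2(4μF, Q=2μC, V=0.50V), C3(6μF, Q=2μC, V=0.33V), C4(2μF, Q=16μC, V=8.00V), C5(4μF, Q=19μC, V=4.75V)
Op 1: CLOSE 4-3: Q_total=18.00, C_total=8.00, V=2.25; Q4=4.50, Q3=13.50; dissipated=44.083
Op 2: CLOSE 4-1: Q_total=6.50, C_total=7.00, V=0.93; Q4=1.86, Q1=4.64; dissipated=2.445
Op 3: CLOSE 4-1: Q_total=6.50, C_total=7.00, V=0.93; Q4=1.86, Q1=4.64; dissipated=0.000
Total dissipated: 46.528 μJ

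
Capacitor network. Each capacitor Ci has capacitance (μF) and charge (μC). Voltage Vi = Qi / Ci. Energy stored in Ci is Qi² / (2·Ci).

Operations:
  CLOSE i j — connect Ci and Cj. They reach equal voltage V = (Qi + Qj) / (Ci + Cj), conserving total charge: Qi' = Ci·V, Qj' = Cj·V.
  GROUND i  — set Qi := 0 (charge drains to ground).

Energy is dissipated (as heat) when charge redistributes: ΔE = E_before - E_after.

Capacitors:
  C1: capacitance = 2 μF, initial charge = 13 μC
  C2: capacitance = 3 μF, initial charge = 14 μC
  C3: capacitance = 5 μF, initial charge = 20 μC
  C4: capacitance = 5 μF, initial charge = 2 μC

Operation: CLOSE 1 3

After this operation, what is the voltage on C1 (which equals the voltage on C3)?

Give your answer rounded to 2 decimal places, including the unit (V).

Answer: 4.71 V

Derivation:
Initial: C1(2μF, Q=13μC, V=6.50V), C2(3μF, Q=14μC, V=4.67V), C3(5μF, Q=20μC, V=4.00V), C4(5μF, Q=2μC, V=0.40V)
Op 1: CLOSE 1-3: Q_total=33.00, C_total=7.00, V=4.71; Q1=9.43, Q3=23.57; dissipated=4.464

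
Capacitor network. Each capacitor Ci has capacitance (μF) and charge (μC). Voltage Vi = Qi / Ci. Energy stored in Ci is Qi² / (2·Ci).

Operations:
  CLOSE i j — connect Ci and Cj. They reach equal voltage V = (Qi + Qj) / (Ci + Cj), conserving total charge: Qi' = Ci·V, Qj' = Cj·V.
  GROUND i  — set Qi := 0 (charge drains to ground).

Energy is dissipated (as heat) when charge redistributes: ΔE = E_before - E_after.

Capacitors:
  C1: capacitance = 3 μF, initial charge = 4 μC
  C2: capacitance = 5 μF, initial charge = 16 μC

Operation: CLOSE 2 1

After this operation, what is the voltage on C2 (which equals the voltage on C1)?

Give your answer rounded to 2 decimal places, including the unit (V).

Answer: 2.50 V

Derivation:
Initial: C1(3μF, Q=4μC, V=1.33V), C2(5μF, Q=16μC, V=3.20V)
Op 1: CLOSE 2-1: Q_total=20.00, C_total=8.00, V=2.50; Q2=12.50, Q1=7.50; dissipated=3.267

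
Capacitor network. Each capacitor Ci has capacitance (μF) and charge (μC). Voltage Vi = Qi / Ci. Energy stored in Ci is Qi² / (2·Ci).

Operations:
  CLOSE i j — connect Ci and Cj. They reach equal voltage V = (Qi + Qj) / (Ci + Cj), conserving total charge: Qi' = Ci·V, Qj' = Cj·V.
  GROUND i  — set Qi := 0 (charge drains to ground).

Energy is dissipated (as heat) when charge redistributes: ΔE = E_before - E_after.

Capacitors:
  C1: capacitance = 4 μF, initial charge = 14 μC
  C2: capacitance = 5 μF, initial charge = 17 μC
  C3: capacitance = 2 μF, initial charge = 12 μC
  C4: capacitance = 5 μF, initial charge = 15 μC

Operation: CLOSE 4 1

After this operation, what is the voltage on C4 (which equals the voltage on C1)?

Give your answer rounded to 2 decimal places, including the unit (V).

Answer: 3.22 V

Derivation:
Initial: C1(4μF, Q=14μC, V=3.50V), C2(5μF, Q=17μC, V=3.40V), C3(2μF, Q=12μC, V=6.00V), C4(5μF, Q=15μC, V=3.00V)
Op 1: CLOSE 4-1: Q_total=29.00, C_total=9.00, V=3.22; Q4=16.11, Q1=12.89; dissipated=0.278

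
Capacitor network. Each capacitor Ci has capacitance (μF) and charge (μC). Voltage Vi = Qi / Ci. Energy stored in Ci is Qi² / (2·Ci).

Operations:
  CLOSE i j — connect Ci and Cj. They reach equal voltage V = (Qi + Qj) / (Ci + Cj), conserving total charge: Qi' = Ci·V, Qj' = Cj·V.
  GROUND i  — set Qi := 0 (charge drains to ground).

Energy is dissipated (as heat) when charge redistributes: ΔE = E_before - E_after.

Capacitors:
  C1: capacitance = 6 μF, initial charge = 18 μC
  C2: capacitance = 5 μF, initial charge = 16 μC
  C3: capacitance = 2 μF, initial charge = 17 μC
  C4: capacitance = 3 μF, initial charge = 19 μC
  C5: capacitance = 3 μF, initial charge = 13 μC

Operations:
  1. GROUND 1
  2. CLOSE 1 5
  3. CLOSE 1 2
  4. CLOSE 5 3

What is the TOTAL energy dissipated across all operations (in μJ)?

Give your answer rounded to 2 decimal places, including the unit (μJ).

Initial: C1(6μF, Q=18μC, V=3.00V), C2(5μF, Q=16μC, V=3.20V), C3(2μF, Q=17μC, V=8.50V), C4(3μF, Q=19μC, V=6.33V), C5(3μF, Q=13μC, V=4.33V)
Op 1: GROUND 1: Q1=0; energy lost=27.000
Op 2: CLOSE 1-5: Q_total=13.00, C_total=9.00, V=1.44; Q1=8.67, Q5=4.33; dissipated=18.778
Op 3: CLOSE 1-2: Q_total=24.67, C_total=11.00, V=2.24; Q1=13.45, Q2=11.21; dissipated=4.203
Op 4: CLOSE 5-3: Q_total=21.33, C_total=5.00, V=4.27; Q5=12.80, Q3=8.53; dissipated=29.869
Total dissipated: 79.849 μJ

Answer: 79.85 μJ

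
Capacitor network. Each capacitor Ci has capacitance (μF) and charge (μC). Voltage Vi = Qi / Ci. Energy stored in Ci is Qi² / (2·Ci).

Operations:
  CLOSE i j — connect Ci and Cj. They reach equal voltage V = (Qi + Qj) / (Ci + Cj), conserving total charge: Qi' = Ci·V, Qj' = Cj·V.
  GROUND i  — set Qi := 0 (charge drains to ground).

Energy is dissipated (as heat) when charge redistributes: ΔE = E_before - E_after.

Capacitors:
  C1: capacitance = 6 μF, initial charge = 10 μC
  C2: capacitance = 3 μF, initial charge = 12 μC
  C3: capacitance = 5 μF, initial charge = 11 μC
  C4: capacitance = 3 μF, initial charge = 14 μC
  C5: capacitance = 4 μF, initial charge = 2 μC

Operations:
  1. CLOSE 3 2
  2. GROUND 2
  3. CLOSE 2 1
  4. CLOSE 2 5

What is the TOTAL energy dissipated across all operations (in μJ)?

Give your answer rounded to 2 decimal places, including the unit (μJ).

Answer: 18.53 μJ

Derivation:
Initial: C1(6μF, Q=10μC, V=1.67V), C2(3μF, Q=12μC, V=4.00V), C3(5μF, Q=11μC, V=2.20V), C4(3μF, Q=14μC, V=4.67V), C5(4μF, Q=2μC, V=0.50V)
Op 1: CLOSE 3-2: Q_total=23.00, C_total=8.00, V=2.88; Q3=14.38, Q2=8.62; dissipated=3.038
Op 2: GROUND 2: Q2=0; energy lost=12.398
Op 3: CLOSE 2-1: Q_total=10.00, C_total=9.00, V=1.11; Q2=3.33, Q1=6.67; dissipated=2.778
Op 4: CLOSE 2-5: Q_total=5.33, C_total=7.00, V=0.76; Q2=2.29, Q5=3.05; dissipated=0.320
Total dissipated: 18.534 μJ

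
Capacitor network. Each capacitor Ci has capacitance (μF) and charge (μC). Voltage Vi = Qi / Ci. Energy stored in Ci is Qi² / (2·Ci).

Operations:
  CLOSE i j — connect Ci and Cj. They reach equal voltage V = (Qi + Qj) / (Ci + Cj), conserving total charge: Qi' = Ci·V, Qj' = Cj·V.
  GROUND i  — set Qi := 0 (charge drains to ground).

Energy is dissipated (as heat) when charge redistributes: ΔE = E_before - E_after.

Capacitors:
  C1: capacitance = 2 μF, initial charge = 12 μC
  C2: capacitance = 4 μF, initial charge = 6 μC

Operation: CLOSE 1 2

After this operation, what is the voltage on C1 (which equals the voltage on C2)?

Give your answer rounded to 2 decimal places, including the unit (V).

Initial: C1(2μF, Q=12μC, V=6.00V), C2(4μF, Q=6μC, V=1.50V)
Op 1: CLOSE 1-2: Q_total=18.00, C_total=6.00, V=3.00; Q1=6.00, Q2=12.00; dissipated=13.500

Answer: 3.00 V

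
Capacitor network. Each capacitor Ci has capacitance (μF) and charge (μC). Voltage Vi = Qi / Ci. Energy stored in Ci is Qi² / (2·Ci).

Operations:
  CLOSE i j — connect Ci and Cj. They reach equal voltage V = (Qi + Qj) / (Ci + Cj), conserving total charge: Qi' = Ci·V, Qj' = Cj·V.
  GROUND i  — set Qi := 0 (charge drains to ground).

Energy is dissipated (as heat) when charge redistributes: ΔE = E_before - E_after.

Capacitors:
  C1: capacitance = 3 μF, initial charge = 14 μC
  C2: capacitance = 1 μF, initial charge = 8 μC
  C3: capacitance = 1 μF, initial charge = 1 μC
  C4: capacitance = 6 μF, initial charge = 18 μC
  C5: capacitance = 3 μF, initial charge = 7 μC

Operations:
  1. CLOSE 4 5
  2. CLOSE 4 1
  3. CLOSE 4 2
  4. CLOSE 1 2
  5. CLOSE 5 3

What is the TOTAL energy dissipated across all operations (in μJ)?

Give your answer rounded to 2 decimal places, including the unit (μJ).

Answer: 14.40 μJ

Derivation:
Initial: C1(3μF, Q=14μC, V=4.67V), C2(1μF, Q=8μC, V=8.00V), C3(1μF, Q=1μC, V=1.00V), C4(6μF, Q=18μC, V=3.00V), C5(3μF, Q=7μC, V=2.33V)
Op 1: CLOSE 4-5: Q_total=25.00, C_total=9.00, V=2.78; Q4=16.67, Q5=8.33; dissipated=0.444
Op 2: CLOSE 4-1: Q_total=30.67, C_total=9.00, V=3.41; Q4=20.44, Q1=10.22; dissipated=3.568
Op 3: CLOSE 4-2: Q_total=28.44, C_total=7.00, V=4.06; Q4=24.38, Q2=4.06; dissipated=9.039
Op 4: CLOSE 1-2: Q_total=14.29, C_total=4.00, V=3.57; Q1=10.71, Q2=3.57; dissipated=0.161
Op 5: CLOSE 5-3: Q_total=9.33, C_total=4.00, V=2.33; Q5=7.00, Q3=2.33; dissipated=1.185
Total dissipated: 14.398 μJ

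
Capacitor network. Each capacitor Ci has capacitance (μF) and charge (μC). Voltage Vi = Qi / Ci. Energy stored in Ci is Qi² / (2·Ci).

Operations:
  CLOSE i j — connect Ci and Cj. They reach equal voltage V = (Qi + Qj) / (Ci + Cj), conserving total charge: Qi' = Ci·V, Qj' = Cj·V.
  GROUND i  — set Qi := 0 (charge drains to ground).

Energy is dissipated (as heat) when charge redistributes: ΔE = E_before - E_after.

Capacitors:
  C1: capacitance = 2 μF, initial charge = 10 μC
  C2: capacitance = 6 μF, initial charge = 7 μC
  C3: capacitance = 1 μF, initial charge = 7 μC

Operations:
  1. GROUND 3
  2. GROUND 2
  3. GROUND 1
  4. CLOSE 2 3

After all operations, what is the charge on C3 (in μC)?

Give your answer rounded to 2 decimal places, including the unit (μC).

Answer: 0.00 μC

Derivation:
Initial: C1(2μF, Q=10μC, V=5.00V), C2(6μF, Q=7μC, V=1.17V), C3(1μF, Q=7μC, V=7.00V)
Op 1: GROUND 3: Q3=0; energy lost=24.500
Op 2: GROUND 2: Q2=0; energy lost=4.083
Op 3: GROUND 1: Q1=0; energy lost=25.000
Op 4: CLOSE 2-3: Q_total=0.00, C_total=7.00, V=0.00; Q2=0.00, Q3=0.00; dissipated=0.000
Final charges: Q1=0.00, Q2=0.00, Q3=0.00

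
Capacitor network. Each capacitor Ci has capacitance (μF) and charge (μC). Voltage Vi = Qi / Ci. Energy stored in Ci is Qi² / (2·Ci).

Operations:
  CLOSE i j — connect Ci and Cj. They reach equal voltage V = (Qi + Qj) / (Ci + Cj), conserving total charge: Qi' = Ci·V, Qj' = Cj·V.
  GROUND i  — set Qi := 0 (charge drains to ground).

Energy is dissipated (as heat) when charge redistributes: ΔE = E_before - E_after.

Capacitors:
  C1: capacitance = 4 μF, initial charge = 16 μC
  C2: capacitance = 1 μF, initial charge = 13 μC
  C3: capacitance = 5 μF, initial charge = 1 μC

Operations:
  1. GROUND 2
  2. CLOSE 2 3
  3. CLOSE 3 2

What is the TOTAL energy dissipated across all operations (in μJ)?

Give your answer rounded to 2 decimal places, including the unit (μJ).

Answer: 84.52 μJ

Derivation:
Initial: C1(4μF, Q=16μC, V=4.00V), C2(1μF, Q=13μC, V=13.00V), C3(5μF, Q=1μC, V=0.20V)
Op 1: GROUND 2: Q2=0; energy lost=84.500
Op 2: CLOSE 2-3: Q_total=1.00, C_total=6.00, V=0.17; Q2=0.17, Q3=0.83; dissipated=0.017
Op 3: CLOSE 3-2: Q_total=1.00, C_total=6.00, V=0.17; Q3=0.83, Q2=0.17; dissipated=0.000
Total dissipated: 84.517 μJ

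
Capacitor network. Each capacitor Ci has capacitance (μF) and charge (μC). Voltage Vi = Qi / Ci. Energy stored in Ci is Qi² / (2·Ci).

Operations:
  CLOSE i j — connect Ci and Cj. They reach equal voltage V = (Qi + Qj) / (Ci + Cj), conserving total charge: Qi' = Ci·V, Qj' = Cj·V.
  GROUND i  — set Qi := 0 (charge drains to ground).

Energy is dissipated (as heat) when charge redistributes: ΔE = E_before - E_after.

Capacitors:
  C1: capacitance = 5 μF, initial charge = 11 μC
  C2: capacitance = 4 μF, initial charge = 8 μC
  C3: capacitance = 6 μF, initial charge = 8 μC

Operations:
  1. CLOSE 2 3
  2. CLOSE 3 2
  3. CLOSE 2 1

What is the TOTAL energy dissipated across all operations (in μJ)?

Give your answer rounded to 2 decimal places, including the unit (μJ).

Initial: C1(5μF, Q=11μC, V=2.20V), C2(4μF, Q=8μC, V=2.00V), C3(6μF, Q=8μC, V=1.33V)
Op 1: CLOSE 2-3: Q_total=16.00, C_total=10.00, V=1.60; Q2=6.40, Q3=9.60; dissipated=0.533
Op 2: CLOSE 3-2: Q_total=16.00, C_total=10.00, V=1.60; Q3=9.60, Q2=6.40; dissipated=0.000
Op 3: CLOSE 2-1: Q_total=17.40, C_total=9.00, V=1.93; Q2=7.73, Q1=9.67; dissipated=0.400
Total dissipated: 0.933 μJ

Answer: 0.93 μJ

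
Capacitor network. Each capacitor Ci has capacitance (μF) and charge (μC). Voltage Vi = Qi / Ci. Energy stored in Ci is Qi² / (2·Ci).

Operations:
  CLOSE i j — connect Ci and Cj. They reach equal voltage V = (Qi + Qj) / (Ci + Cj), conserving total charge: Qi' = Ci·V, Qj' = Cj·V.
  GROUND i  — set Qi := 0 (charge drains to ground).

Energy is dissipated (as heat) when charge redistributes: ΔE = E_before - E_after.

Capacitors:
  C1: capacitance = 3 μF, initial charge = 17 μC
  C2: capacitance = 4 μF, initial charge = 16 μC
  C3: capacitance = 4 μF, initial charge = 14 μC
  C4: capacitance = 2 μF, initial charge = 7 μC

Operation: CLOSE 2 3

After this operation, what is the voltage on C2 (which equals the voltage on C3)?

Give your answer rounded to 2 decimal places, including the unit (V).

Initial: C1(3μF, Q=17μC, V=5.67V), C2(4μF, Q=16μC, V=4.00V), C3(4μF, Q=14μC, V=3.50V), C4(2μF, Q=7μC, V=3.50V)
Op 1: CLOSE 2-3: Q_total=30.00, C_total=8.00, V=3.75; Q2=15.00, Q3=15.00; dissipated=0.250

Answer: 3.75 V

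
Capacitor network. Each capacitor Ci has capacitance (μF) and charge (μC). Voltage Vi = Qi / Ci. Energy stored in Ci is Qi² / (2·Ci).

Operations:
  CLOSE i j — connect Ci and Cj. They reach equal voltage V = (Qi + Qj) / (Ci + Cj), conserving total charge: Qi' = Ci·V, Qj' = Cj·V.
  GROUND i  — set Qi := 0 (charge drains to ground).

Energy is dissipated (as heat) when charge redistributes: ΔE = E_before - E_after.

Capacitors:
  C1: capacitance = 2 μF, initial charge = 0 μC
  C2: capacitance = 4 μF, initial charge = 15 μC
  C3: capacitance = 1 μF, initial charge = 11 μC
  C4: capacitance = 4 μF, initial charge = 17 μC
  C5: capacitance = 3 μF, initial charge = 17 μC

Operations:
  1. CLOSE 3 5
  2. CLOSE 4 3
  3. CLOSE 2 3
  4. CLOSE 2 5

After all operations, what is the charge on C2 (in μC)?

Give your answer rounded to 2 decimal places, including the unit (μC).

Initial: C1(2μF, Q=0μC, V=0.00V), C2(4μF, Q=15μC, V=3.75V), C3(1μF, Q=11μC, V=11.00V), C4(4μF, Q=17μC, V=4.25V), C5(3μF, Q=17μC, V=5.67V)
Op 1: CLOSE 3-5: Q_total=28.00, C_total=4.00, V=7.00; Q3=7.00, Q5=21.00; dissipated=10.667
Op 2: CLOSE 4-3: Q_total=24.00, C_total=5.00, V=4.80; Q4=19.20, Q3=4.80; dissipated=3.025
Op 3: CLOSE 2-3: Q_total=19.80, C_total=5.00, V=3.96; Q2=15.84, Q3=3.96; dissipated=0.441
Op 4: CLOSE 2-5: Q_total=36.84, C_total=7.00, V=5.26; Q2=21.05, Q5=15.79; dissipated=7.921
Final charges: Q1=0.00, Q2=21.05, Q3=3.96, Q4=19.20, Q5=15.79

Answer: 21.05 μC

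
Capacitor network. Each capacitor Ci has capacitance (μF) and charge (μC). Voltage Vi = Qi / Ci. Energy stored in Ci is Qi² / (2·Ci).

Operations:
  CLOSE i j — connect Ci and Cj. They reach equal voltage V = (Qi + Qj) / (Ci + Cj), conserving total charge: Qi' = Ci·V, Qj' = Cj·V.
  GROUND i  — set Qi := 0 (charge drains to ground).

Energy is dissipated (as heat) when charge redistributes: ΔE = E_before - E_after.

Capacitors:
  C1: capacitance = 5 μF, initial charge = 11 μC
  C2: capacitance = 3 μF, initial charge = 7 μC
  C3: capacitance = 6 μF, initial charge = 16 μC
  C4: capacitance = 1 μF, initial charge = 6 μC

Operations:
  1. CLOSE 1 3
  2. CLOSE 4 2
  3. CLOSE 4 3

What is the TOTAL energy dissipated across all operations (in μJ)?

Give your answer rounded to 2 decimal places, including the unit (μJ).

Initial: C1(5μF, Q=11μC, V=2.20V), C2(3μF, Q=7μC, V=2.33V), C3(6μF, Q=16μC, V=2.67V), C4(1μF, Q=6μC, V=6.00V)
Op 1: CLOSE 1-3: Q_total=27.00, C_total=11.00, V=2.45; Q1=12.27, Q3=14.73; dissipated=0.297
Op 2: CLOSE 4-2: Q_total=13.00, C_total=4.00, V=3.25; Q4=3.25, Q2=9.75; dissipated=5.042
Op 3: CLOSE 4-3: Q_total=17.98, C_total=7.00, V=2.57; Q4=2.57, Q3=15.41; dissipated=0.271
Total dissipated: 5.610 μJ

Answer: 5.61 μJ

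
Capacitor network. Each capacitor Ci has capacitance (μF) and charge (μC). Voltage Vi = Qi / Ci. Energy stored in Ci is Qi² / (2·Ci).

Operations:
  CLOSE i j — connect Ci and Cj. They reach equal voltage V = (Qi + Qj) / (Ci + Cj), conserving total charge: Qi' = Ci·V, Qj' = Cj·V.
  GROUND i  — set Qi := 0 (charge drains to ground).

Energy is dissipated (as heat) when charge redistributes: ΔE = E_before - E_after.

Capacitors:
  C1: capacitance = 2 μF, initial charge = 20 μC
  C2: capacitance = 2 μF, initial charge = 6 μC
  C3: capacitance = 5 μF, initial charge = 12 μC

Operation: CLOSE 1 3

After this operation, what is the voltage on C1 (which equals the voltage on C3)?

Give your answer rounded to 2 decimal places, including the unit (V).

Answer: 4.57 V

Derivation:
Initial: C1(2μF, Q=20μC, V=10.00V), C2(2μF, Q=6μC, V=3.00V), C3(5μF, Q=12μC, V=2.40V)
Op 1: CLOSE 1-3: Q_total=32.00, C_total=7.00, V=4.57; Q1=9.14, Q3=22.86; dissipated=41.257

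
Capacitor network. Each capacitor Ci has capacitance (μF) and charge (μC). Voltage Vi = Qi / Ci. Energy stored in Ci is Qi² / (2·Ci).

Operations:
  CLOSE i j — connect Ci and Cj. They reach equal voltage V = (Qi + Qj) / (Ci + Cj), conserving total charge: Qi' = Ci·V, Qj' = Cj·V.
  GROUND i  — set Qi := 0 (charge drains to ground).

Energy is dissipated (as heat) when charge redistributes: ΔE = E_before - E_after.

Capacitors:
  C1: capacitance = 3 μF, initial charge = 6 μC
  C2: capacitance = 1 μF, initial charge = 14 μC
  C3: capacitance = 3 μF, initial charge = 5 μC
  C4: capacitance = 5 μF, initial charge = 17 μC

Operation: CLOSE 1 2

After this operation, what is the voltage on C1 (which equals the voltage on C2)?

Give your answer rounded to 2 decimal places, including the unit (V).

Initial: C1(3μF, Q=6μC, V=2.00V), C2(1μF, Q=14μC, V=14.00V), C3(3μF, Q=5μC, V=1.67V), C4(5μF, Q=17μC, V=3.40V)
Op 1: CLOSE 1-2: Q_total=20.00, C_total=4.00, V=5.00; Q1=15.00, Q2=5.00; dissipated=54.000

Answer: 5.00 V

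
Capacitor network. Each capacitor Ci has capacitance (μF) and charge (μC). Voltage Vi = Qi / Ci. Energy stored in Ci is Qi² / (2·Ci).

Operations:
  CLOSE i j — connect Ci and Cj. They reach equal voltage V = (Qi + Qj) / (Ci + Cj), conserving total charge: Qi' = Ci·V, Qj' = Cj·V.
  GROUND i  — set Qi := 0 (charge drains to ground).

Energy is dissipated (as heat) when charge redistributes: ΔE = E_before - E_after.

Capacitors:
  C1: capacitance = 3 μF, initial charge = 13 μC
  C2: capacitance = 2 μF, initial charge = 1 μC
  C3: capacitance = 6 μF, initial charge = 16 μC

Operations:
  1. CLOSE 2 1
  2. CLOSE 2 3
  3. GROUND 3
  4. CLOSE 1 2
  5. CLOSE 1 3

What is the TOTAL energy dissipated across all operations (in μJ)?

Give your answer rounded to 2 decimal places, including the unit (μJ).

Initial: C1(3μF, Q=13μC, V=4.33V), C2(2μF, Q=1μC, V=0.50V), C3(6μF, Q=16μC, V=2.67V)
Op 1: CLOSE 2-1: Q_total=14.00, C_total=5.00, V=2.80; Q2=5.60, Q1=8.40; dissipated=8.817
Op 2: CLOSE 2-3: Q_total=21.60, C_total=8.00, V=2.70; Q2=5.40, Q3=16.20; dissipated=0.013
Op 3: GROUND 3: Q3=0; energy lost=21.870
Op 4: CLOSE 1-2: Q_total=13.80, C_total=5.00, V=2.76; Q1=8.28, Q2=5.52; dissipated=0.006
Op 5: CLOSE 1-3: Q_total=8.28, C_total=9.00, V=0.92; Q1=2.76, Q3=5.52; dissipated=7.618
Total dissipated: 38.324 μJ

Answer: 38.32 μJ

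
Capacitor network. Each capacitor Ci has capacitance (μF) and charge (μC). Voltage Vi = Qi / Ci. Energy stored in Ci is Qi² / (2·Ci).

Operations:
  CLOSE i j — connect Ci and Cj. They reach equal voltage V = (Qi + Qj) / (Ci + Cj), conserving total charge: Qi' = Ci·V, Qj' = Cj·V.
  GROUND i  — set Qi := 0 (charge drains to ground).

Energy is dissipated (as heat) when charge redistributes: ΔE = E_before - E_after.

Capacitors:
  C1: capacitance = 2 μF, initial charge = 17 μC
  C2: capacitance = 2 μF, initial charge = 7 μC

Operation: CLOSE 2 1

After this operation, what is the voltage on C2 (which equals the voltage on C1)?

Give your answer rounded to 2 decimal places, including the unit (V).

Answer: 6.00 V

Derivation:
Initial: C1(2μF, Q=17μC, V=8.50V), C2(2μF, Q=7μC, V=3.50V)
Op 1: CLOSE 2-1: Q_total=24.00, C_total=4.00, V=6.00; Q2=12.00, Q1=12.00; dissipated=12.500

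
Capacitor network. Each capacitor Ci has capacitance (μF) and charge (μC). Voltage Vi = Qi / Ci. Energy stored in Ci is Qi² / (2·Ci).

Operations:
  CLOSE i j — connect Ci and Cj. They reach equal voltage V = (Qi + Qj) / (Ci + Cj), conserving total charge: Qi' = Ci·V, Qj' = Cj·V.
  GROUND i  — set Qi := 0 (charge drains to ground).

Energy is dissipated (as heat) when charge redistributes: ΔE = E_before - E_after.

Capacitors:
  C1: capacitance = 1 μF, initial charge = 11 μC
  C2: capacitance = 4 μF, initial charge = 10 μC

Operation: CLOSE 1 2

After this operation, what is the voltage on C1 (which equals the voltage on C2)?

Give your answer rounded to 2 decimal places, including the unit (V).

Initial: C1(1μF, Q=11μC, V=11.00V), C2(4μF, Q=10μC, V=2.50V)
Op 1: CLOSE 1-2: Q_total=21.00, C_total=5.00, V=4.20; Q1=4.20, Q2=16.80; dissipated=28.900

Answer: 4.20 V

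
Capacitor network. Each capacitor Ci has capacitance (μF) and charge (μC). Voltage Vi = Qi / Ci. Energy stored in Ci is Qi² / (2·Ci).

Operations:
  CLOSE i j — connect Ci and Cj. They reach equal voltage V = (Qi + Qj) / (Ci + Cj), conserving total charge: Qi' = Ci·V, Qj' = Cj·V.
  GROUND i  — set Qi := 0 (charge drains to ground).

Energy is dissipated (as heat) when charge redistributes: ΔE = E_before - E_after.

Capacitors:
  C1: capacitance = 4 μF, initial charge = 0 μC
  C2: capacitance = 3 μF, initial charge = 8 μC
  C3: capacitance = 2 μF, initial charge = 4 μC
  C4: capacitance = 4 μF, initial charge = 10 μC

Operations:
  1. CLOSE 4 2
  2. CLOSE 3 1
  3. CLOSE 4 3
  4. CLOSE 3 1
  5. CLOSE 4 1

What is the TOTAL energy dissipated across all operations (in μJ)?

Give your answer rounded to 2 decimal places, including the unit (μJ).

Initial: C1(4μF, Q=0μC, V=0.00V), C2(3μF, Q=8μC, V=2.67V), C3(2μF, Q=4μC, V=2.00V), C4(4μF, Q=10μC, V=2.50V)
Op 1: CLOSE 4-2: Q_total=18.00, C_total=7.00, V=2.57; Q4=10.29, Q2=7.71; dissipated=0.024
Op 2: CLOSE 3-1: Q_total=4.00, C_total=6.00, V=0.67; Q3=1.33, Q1=2.67; dissipated=2.667
Op 3: CLOSE 4-3: Q_total=11.62, C_total=6.00, V=1.94; Q4=7.75, Q3=3.87; dissipated=2.419
Op 4: CLOSE 3-1: Q_total=6.54, C_total=6.00, V=1.09; Q3=2.18, Q1=4.36; dissipated=1.075
Op 5: CLOSE 4-1: Q_total=12.11, C_total=8.00, V=1.51; Q4=6.05, Q1=6.05; dissipated=0.717
Total dissipated: 6.901 μJ

Answer: 6.90 μJ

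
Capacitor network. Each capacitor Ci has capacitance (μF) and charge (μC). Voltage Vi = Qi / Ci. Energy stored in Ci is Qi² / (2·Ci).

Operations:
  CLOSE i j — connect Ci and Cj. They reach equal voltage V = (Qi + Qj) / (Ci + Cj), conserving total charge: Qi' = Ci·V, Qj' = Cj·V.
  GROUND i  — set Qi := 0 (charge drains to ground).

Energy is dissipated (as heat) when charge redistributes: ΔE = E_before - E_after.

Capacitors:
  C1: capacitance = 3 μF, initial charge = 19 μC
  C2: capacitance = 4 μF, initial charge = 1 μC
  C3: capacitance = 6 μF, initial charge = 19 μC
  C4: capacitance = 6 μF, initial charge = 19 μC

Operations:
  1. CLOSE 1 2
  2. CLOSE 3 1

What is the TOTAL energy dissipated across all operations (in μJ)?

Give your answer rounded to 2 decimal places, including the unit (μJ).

Answer: 31.82 μJ

Derivation:
Initial: C1(3μF, Q=19μC, V=6.33V), C2(4μF, Q=1μC, V=0.25V), C3(6μF, Q=19μC, V=3.17V), C4(6μF, Q=19μC, V=3.17V)
Op 1: CLOSE 1-2: Q_total=20.00, C_total=7.00, V=2.86; Q1=8.57, Q2=11.43; dissipated=31.720
Op 2: CLOSE 3-1: Q_total=27.57, C_total=9.00, V=3.06; Q3=18.38, Q1=9.19; dissipated=0.096
Total dissipated: 31.816 μJ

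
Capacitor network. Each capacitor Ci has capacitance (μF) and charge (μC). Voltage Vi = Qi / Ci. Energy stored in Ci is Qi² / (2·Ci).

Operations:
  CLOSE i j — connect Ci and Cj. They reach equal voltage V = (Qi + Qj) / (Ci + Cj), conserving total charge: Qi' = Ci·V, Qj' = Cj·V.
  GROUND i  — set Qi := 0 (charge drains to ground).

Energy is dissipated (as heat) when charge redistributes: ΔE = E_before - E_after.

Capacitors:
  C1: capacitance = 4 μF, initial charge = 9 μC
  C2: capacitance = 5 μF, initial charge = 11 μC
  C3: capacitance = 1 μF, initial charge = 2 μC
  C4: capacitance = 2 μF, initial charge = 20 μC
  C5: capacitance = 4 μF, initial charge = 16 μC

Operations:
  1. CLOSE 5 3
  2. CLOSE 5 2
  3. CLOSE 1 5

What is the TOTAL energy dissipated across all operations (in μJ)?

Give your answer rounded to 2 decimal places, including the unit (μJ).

Answer: 4.11 μJ

Derivation:
Initial: C1(4μF, Q=9μC, V=2.25V), C2(5μF, Q=11μC, V=2.20V), C3(1μF, Q=2μC, V=2.00V), C4(2μF, Q=20μC, V=10.00V), C5(4μF, Q=16μC, V=4.00V)
Op 1: CLOSE 5-3: Q_total=18.00, C_total=5.00, V=3.60; Q5=14.40, Q3=3.60; dissipated=1.600
Op 2: CLOSE 5-2: Q_total=25.40, C_total=9.00, V=2.82; Q5=11.29, Q2=14.11; dissipated=2.178
Op 3: CLOSE 1-5: Q_total=20.29, C_total=8.00, V=2.54; Q1=10.14, Q5=10.14; dissipated=0.327
Total dissipated: 4.105 μJ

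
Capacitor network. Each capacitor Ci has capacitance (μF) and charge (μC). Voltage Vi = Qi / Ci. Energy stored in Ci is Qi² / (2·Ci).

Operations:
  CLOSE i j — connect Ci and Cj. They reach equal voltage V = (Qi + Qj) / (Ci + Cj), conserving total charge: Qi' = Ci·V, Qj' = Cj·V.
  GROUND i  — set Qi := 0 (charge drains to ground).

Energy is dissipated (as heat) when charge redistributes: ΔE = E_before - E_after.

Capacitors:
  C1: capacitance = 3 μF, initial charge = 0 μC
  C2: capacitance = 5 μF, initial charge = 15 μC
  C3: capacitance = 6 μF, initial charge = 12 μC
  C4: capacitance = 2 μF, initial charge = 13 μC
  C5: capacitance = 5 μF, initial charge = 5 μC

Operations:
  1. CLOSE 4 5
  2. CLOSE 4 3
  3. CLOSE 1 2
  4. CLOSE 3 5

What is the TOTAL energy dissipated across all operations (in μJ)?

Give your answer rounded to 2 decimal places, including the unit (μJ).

Initial: C1(3μF, Q=0μC, V=0.00V), C2(5μF, Q=15μC, V=3.00V), C3(6μF, Q=12μC, V=2.00V), C4(2μF, Q=13μC, V=6.50V), C5(5μF, Q=5μC, V=1.00V)
Op 1: CLOSE 4-5: Q_total=18.00, C_total=7.00, V=2.57; Q4=5.14, Q5=12.86; dissipated=21.607
Op 2: CLOSE 4-3: Q_total=17.14, C_total=8.00, V=2.14; Q4=4.29, Q3=12.86; dissipated=0.245
Op 3: CLOSE 1-2: Q_total=15.00, C_total=8.00, V=1.88; Q1=5.62, Q2=9.38; dissipated=8.438
Op 4: CLOSE 3-5: Q_total=25.71, C_total=11.00, V=2.34; Q3=14.03, Q5=11.69; dissipated=0.250
Total dissipated: 30.540 μJ

Answer: 30.54 μJ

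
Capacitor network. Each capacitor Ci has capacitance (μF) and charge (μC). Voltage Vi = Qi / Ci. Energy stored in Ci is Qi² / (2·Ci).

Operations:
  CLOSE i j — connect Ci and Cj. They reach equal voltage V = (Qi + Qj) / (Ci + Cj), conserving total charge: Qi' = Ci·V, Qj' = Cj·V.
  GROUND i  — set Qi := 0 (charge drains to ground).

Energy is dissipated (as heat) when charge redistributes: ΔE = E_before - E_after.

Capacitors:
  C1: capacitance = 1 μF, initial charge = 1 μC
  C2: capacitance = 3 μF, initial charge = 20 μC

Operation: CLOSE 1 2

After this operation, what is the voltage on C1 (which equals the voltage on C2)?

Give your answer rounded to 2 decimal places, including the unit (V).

Answer: 5.25 V

Derivation:
Initial: C1(1μF, Q=1μC, V=1.00V), C2(3μF, Q=20μC, V=6.67V)
Op 1: CLOSE 1-2: Q_total=21.00, C_total=4.00, V=5.25; Q1=5.25, Q2=15.75; dissipated=12.042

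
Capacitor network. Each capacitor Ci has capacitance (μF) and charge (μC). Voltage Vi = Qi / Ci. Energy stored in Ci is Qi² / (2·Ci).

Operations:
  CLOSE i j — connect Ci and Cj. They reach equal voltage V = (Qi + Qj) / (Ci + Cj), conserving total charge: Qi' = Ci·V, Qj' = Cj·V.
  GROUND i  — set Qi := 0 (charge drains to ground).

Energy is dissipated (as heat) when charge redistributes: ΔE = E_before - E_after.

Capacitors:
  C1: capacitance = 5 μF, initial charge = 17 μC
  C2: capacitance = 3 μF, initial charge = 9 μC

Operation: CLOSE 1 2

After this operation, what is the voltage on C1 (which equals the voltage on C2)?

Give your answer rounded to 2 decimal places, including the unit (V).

Answer: 3.25 V

Derivation:
Initial: C1(5μF, Q=17μC, V=3.40V), C2(3μF, Q=9μC, V=3.00V)
Op 1: CLOSE 1-2: Q_total=26.00, C_total=8.00, V=3.25; Q1=16.25, Q2=9.75; dissipated=0.150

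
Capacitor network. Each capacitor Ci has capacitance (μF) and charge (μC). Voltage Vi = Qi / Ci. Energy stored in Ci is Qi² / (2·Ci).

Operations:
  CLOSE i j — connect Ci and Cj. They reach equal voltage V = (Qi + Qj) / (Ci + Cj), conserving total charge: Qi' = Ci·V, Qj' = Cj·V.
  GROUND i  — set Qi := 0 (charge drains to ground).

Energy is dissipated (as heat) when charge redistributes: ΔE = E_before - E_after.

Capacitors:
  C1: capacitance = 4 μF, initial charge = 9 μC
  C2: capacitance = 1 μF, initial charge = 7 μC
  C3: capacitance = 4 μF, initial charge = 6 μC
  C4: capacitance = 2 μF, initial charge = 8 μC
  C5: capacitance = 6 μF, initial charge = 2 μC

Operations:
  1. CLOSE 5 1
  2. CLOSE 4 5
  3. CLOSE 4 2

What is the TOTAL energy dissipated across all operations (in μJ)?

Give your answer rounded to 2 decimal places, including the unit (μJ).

Initial: C1(4μF, Q=9μC, V=2.25V), C2(1μF, Q=7μC, V=7.00V), C3(4μF, Q=6μC, V=1.50V), C4(2μF, Q=8μC, V=4.00V), C5(6μF, Q=2μC, V=0.33V)
Op 1: CLOSE 5-1: Q_total=11.00, C_total=10.00, V=1.10; Q5=6.60, Q1=4.40; dissipated=4.408
Op 2: CLOSE 4-5: Q_total=14.60, C_total=8.00, V=1.82; Q4=3.65, Q5=10.95; dissipated=6.308
Op 3: CLOSE 4-2: Q_total=10.65, C_total=3.00, V=3.55; Q4=7.10, Q2=3.55; dissipated=8.927
Total dissipated: 19.643 μJ

Answer: 19.64 μJ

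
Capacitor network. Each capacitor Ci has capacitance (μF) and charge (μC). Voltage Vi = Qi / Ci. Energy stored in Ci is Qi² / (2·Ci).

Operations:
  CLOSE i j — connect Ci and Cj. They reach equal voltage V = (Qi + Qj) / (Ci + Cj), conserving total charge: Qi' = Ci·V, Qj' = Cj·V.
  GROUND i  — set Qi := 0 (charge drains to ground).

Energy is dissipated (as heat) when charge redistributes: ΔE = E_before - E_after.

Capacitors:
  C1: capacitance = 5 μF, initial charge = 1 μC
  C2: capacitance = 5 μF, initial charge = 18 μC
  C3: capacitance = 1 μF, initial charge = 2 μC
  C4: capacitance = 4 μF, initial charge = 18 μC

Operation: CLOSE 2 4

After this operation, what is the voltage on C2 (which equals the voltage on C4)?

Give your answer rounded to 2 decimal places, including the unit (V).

Answer: 4.00 V

Derivation:
Initial: C1(5μF, Q=1μC, V=0.20V), C2(5μF, Q=18μC, V=3.60V), C3(1μF, Q=2μC, V=2.00V), C4(4μF, Q=18μC, V=4.50V)
Op 1: CLOSE 2-4: Q_total=36.00, C_total=9.00, V=4.00; Q2=20.00, Q4=16.00; dissipated=0.900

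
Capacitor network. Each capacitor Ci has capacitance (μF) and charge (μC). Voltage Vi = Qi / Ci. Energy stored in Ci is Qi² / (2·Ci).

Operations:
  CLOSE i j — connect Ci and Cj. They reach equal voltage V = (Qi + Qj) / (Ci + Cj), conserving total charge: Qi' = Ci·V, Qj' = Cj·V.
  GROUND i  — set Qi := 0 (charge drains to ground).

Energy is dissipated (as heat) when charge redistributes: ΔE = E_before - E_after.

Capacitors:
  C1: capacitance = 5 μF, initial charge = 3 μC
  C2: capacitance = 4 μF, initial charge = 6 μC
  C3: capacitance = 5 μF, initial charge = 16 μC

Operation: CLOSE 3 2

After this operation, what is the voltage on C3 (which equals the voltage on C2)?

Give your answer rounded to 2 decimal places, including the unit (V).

Initial: C1(5μF, Q=3μC, V=0.60V), C2(4μF, Q=6μC, V=1.50V), C3(5μF, Q=16μC, V=3.20V)
Op 1: CLOSE 3-2: Q_total=22.00, C_total=9.00, V=2.44; Q3=12.22, Q2=9.78; dissipated=3.211

Answer: 2.44 V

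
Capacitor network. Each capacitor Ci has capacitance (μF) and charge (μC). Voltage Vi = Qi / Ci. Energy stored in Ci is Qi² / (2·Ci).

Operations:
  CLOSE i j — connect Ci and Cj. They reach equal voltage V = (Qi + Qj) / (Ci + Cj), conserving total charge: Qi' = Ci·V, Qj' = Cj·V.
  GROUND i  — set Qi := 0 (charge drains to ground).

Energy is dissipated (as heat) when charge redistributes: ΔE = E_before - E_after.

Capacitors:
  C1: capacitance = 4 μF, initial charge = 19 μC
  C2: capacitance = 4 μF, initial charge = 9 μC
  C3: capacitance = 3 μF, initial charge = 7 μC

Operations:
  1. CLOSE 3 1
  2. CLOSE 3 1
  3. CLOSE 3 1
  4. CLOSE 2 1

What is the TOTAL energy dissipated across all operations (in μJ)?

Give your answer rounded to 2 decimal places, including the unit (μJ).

Initial: C1(4μF, Q=19μC, V=4.75V), C2(4μF, Q=9μC, V=2.25V), C3(3μF, Q=7μC, V=2.33V)
Op 1: CLOSE 3-1: Q_total=26.00, C_total=7.00, V=3.71; Q3=11.14, Q1=14.86; dissipated=5.006
Op 2: CLOSE 3-1: Q_total=26.00, C_total=7.00, V=3.71; Q3=11.14, Q1=14.86; dissipated=0.000
Op 3: CLOSE 3-1: Q_total=26.00, C_total=7.00, V=3.71; Q3=11.14, Q1=14.86; dissipated=0.000
Op 4: CLOSE 2-1: Q_total=23.86, C_total=8.00, V=2.98; Q2=11.93, Q1=11.93; dissipated=2.144
Total dissipated: 7.150 μJ

Answer: 7.15 μJ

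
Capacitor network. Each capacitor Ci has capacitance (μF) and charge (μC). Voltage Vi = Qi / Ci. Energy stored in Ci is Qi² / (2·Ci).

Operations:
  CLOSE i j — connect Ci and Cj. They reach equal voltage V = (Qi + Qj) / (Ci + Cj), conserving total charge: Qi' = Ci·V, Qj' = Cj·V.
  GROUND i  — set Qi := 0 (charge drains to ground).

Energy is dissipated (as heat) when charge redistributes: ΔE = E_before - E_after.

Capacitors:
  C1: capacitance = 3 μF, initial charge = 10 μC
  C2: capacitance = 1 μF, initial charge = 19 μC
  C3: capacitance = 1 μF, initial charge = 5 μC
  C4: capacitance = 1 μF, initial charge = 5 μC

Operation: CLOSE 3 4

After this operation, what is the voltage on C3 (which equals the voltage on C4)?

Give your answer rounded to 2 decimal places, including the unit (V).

Answer: 5.00 V

Derivation:
Initial: C1(3μF, Q=10μC, V=3.33V), C2(1μF, Q=19μC, V=19.00V), C3(1μF, Q=5μC, V=5.00V), C4(1μF, Q=5μC, V=5.00V)
Op 1: CLOSE 3-4: Q_total=10.00, C_total=2.00, V=5.00; Q3=5.00, Q4=5.00; dissipated=0.000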